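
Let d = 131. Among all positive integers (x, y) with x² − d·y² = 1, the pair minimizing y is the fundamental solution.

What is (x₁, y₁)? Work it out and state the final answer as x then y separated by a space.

√131 = [11; 2,4,11,4,2,22, …], period ℓ=6 (even) → k=5
i=0: a=11 ⇒ p=11, q=1
i=1: a=2 ⇒ p=23, q=2
…
i=3: a=11 ⇒ p=1156, q=101
i=4: a=4 ⇒ p=4727, q=413
i=5: a=2 ⇒ p=10610, q=927
(x₁, y₁) = (10610, 927);  10610² − 131·927² = 1 ✓

10610 927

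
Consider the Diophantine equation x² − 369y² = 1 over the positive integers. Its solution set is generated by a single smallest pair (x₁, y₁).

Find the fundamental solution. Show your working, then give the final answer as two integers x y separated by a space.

8396801 437120

[19; 4,1,3,2,7,4,7,2,3,1,4,38] for √369; ℓ=12 ⇒ convergent index 11
i=0: a=19 ⇒ p=19, q=1
i=1: a=4 ⇒ p=77, q=4
…
i=4: a=2 ⇒ p=826, q=43
…
i=7: a=7 ⇒ p=184045, q=9581
…
i=10: a=1 ⇒ p=1758061, q=91521
i=11: a=4 ⇒ p=8396801, q=437120
fundamental: x₁=8396801, y₁=437120  (since 70506267033601 − 369·191073894400 = 1)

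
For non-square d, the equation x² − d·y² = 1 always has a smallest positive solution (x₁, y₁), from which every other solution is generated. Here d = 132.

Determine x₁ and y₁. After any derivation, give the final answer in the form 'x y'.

[11; 2,22] for √132; ℓ=2 ⇒ convergent index 1
i=0: a=11 ⇒ p=11, q=1
i=1: a=2 ⇒ p=23, q=2
fundamental: x₁=23, y₁=2  (since 529 − 132·4 = 1)

23 2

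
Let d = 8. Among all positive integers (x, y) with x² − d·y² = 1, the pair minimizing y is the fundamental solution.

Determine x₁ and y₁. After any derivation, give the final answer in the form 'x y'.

√8 → a₀=2, period (1,4); ℓ=2 even so k=1
k=0  a_k=2  p_k/q_k = 2/1
k=1  a_k=1  p_k/q_k = 3/1
fundamental: x₁=3, y₁=1  (since 9 − 8·1 = 1)

3 1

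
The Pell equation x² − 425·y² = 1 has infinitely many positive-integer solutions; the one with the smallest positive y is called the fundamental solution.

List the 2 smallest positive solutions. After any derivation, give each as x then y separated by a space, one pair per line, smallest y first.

[20; 1,1,1,1,1,1,40] for √425; ℓ=7 ⇒ convergent index 13
step 0: (20, 1)  from 20·(1,0) + (0,1)
…
step 2: (41, 2)  from 1·(21,1) + (20,1)
…
step 5: (165, 8)  from 1·(103,5) + (62,3)
step 6: (268, 13)  from 1·(165,8) + (103,5)
step 7: (10885, 528)  from 40·(268,13) + (165,8)
step 8: (11153, 541)  from 1·(10885,528) + (268,13)
step 9: (22038, 1069)  from 1·(11153,541) + (10885,528)
step 10: (33191, 1610)  from 1·(22038,1069) + (11153,541)
step 11: (55229, 2679)  from 1·(33191,1610) + (22038,1069)
step 12: (88420, 4289)  from 1·(55229,2679) + (33191,1610)
step 13: (143649, 6968)  from 1·(88420,4289) + (55229,2679)
(x₁, y₁) = (143649, 6968);  143649² − 425·6968² = 1 ✓
n=2: (143649,6968)∘(143649,6968) = (143649·143649+425·6968·6968, 143649·6968+6968·143649) = (41270070401,2001892464)

143649 6968
41270070401 2001892464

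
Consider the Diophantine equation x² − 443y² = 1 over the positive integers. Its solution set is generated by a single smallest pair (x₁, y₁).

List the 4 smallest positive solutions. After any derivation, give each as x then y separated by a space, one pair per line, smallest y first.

√443 = [21; 21,42, …], period ℓ=2 (even) → k=1
i=0: a=21 ⇒ p=21, q=1
i=1: a=21 ⇒ p=442, q=21
(x₁, y₁) = (442, 21);  442² − 443·21² = 1 ✓
(x_2, y_2) = (442·442 + 443·21·21, 442·21 + 21·442) = (390727, 18564)
(x_3, y_3) = (442·390727 + 443·21·18564, 442·18564 + 21·390727) = (345402226, 16410555)
(x_4, y_4) = (442·345402226 + 443·21·16410555, 442·16410555 + 21·345402226) = (305335177057, 14506912056)

442 21
390727 18564
345402226 16410555
305335177057 14506912056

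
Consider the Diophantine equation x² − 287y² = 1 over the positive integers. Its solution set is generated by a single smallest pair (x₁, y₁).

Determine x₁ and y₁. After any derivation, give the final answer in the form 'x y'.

288 17

[16; 1,15,1,32] for √287; ℓ=4 ⇒ convergent index 3
k=0  a_k=16  p_k/q_k = 16/1
k=1  a_k=1  p_k/q_k = 17/1
k=2  a_k=15  p_k/q_k = 271/16
k=3  a_k=1  p_k/q_k = 288/17
(x₁, y₁) = (288, 17);  288² − 287·17² = 1 ✓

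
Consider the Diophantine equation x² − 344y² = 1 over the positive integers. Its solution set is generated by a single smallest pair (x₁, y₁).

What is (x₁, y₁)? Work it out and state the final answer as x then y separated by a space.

10405 561

[18; 1,1,4,1,3,1,4,1,1,36] for √344; ℓ=10 ⇒ convergent index 9
k=0  a_k=18  p_k/q_k = 18/1
k=1  a_k=1  p_k/q_k = 19/1
…
k=7  a_k=4  p_k/q_k = 4711/254
k=8  a_k=1  p_k/q_k = 5694/307
k=9  a_k=1  p_k/q_k = 10405/561
fundamental: x₁=10405, y₁=561  (since 108264025 − 344·314721 = 1)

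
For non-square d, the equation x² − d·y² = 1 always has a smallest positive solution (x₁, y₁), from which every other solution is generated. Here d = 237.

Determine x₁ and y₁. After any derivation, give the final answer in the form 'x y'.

228151 14820

[15; 2,1,1,7,10,7,1,1,2,30] for √237; ℓ=10 ⇒ convergent index 9
k=0  a_k=15  p_k/q_k = 15/1
…
k=2  a_k=1  p_k/q_k = 46/3
k=3  a_k=1  p_k/q_k = 77/5
…
k=5  a_k=10  p_k/q_k = 5927/385
…
k=8  a_k=1  p_k/q_k = 90075/5851
k=9  a_k=2  p_k/q_k = 228151/14820
→ (228151, 14820).  Check: 228151²=52052878801, 237·14820²=52052878800, difference 1.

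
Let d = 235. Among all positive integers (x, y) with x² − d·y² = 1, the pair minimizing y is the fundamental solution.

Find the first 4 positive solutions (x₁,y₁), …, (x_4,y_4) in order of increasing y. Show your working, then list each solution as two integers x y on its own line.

46 3
4231 276
389206 25389
35802721 2335512

[15; 3,30] for √235; ℓ=2 ⇒ convergent index 1
step 0: (15, 1)  from 15·(1,0) + (0,1)
step 1: (46, 3)  from 3·(15,1) + (1,0)
fundamental: x₁=46, y₁=3  (since 2116 − 235·9 = 1)
(46+3√235)^2 = 4231 + 276√235
(46+3√235)^3 = 389206 + 25389√235
(46+3√235)^4 = 35802721 + 2335512√235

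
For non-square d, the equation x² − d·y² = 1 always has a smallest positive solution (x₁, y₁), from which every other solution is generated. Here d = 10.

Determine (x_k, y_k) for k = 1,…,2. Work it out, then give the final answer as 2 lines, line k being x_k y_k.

19 6
721 228

d=10: √d = [3; 6] (ℓ=1, odd), read p_1/q_1
k=0  a_k=3  p_k/q_k = 3/1
k=1  a_k=6  p_k/q_k = 19/6
→ (19, 6).  Check: 19²=361, 10·6²=360, difference 1.
(19+6√10)^2 = 721 + 228√10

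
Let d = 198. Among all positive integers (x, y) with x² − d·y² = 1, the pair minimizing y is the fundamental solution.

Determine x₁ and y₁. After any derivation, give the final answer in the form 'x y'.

197 14

√198 → a₀=14, period (14,28); ℓ=2 even so k=1
i=0: a=14 ⇒ p=14, q=1
i=1: a=14 ⇒ p=197, q=14
fundamental: x₁=197, y₁=14  (since 38809 − 198·196 = 1)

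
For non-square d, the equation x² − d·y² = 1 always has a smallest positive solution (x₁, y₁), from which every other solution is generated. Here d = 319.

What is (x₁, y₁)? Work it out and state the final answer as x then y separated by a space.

[17; 1,6,5,1,4,…,6,1,34] for √319; ℓ=14 ⇒ convergent index 13
k=0  a_k=17  p_k/q_k = 17/1
k=1  a_k=1  p_k/q_k = 18/1
k=2  a_k=6  p_k/q_k = 125/7
k=3  a_k=5  p_k/q_k = 643/36
k=4  a_k=1  p_k/q_k = 768/43
…
k=6  a_k=3  p_k/q_k = 11913/667
k=7  a_k=1  p_k/q_k = 15628/875
k=8  a_k=3  p_k/q_k = 58797/3292
k=9  a_k=4  p_k/q_k = 250816/14043
k=10  a_k=1  p_k/q_k = 309613/17335
k=11  a_k=5  p_k/q_k = 1798881/100718
k=12  a_k=6  p_k/q_k = 11102899/621643
k=13  a_k=1  p_k/q_k = 12901780/722361
→ (12901780, 722361).  Check: 12901780²=166455927168400, 319·722361²=166455927168399, difference 1.

12901780 722361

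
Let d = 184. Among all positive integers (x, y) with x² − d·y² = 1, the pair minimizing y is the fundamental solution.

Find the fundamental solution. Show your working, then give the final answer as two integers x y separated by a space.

√184 = [13; 1,1,3,2,1,2,1,2,3,1,1,26, …], period ℓ=12 (even) → k=11
step 0: (13, 1)  from 13·(1,0) + (0,1)
…
step 3: (95, 7)  from 3·(27,2) + (14,1)
…
step 5: (312, 23)  from 1·(217,16) + (95,7)
step 6: (841, 62)  from 2·(312,23) + (217,16)
step 7: (1153, 85)  from 1·(841,62) + (312,23)
step 8: (3147, 232)  from 2·(1153,85) + (841,62)
step 9: (10594, 781)  from 3·(3147,232) + (1153,85)
step 10: (13741, 1013)  from 1·(10594,781) + (3147,232)
step 11: (24335, 1794)  from 1·(13741,1013) + (10594,781)
→ (24335, 1794).  Check: 24335²=592192225, 184·1794²=592192224, difference 1.

24335 1794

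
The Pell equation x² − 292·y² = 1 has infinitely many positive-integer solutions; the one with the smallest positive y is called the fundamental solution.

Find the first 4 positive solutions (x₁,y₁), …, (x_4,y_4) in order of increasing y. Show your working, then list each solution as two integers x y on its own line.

2281249 133500
10408194000001 609093483000
47487364308614281249 2778987798000400500
216661004683313632776000001 12679126270400622186966000

d=292: √d = [17; 11,2,1,3,8,3,1,2,11,34] (ℓ=10, even), read p_9/q_9
i=0: a=17 ⇒ p=17, q=1
i=1: a=11 ⇒ p=188, q=11
i=2: a=2 ⇒ p=393, q=23
i=3: a=1 ⇒ p=581, q=34
i=4: a=3 ⇒ p=2136, q=125
i=5: a=8 ⇒ p=17669, q=1034
i=6: a=3 ⇒ p=55143, q=3227
i=7: a=1 ⇒ p=72812, q=4261
i=8: a=2 ⇒ p=200767, q=11749
i=9: a=11 ⇒ p=2281249, q=133500
(x₁, y₁) = (2281249, 133500);  2281249² − 292·133500² = 1 ✓
k=2:  x_2 = 2281249·2281249+292·133500·133500 = 10408194000001,  y_2 = 2281249·133500+133500·2281249 = 609093483000
k=3:  x_3 = 2281249·10408194000001+292·133500·609093483000 = 47487364308614281249,  y_3 = 2281249·609093483000+133500·10408194000001 = 2778987798000400500
k=4:  x_4 = 2281249·47487364308614281249+292·133500·2778987798000400500 = 216661004683313632776000001,  y_4 = 2281249·2778987798000400500+133500·47487364308614281249 = 12679126270400622186966000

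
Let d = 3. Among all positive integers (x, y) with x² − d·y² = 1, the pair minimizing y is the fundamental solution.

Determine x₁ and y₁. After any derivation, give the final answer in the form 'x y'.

2 1

√3 → a₀=1, period (1,2); ℓ=2 even so k=1
step 0: (1, 1)  from 1·(1,0) + (0,1)
step 1: (2, 1)  from 1·(1,1) + (1,0)
→ (2, 1).  Check: 2²=4, 3·1²=3, difference 1.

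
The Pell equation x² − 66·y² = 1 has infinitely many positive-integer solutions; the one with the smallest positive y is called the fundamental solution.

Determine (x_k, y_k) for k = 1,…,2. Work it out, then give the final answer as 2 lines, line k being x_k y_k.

65 8
8449 1040

√66 = [8; 8,16, …], period ℓ=2 (even) → k=1
i=0: a=8 ⇒ p=8, q=1
i=1: a=8 ⇒ p=65, q=8
→ (65, 8).  Check: 65²=4225, 66·8²=4224, difference 1.
k=2:  x_2 = 65·65+66·8·8 = 8449,  y_2 = 65·8+8·65 = 1040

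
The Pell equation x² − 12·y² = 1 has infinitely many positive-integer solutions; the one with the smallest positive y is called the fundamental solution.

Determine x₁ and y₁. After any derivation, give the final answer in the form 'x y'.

[3; 2,6] for √12; ℓ=2 ⇒ convergent index 1
step 0: (3, 1)  from 3·(1,0) + (0,1)
step 1: (7, 2)  from 2·(3,1) + (1,0)
→ (7, 2).  Check: 7²=49, 12·2²=48, difference 1.

7 2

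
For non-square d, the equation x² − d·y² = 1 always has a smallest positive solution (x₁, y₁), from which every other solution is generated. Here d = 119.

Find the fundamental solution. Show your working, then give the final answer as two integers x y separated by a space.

120 11

√119 = [10; 1,9,1,20, …], period ℓ=4 (even) → k=3
step 0: (10, 1)  from 10·(1,0) + (0,1)
…
step 2: (109, 10)  from 9·(11,1) + (10,1)
step 3: (120, 11)  from 1·(109,10) + (11,1)
→ (120, 11).  Check: 120²=14400, 119·11²=14399, difference 1.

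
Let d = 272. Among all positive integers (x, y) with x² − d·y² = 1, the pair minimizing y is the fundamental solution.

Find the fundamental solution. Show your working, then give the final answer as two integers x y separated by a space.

√272 → a₀=16, period (2,32); ℓ=2 even so k=1
i=0: a=16 ⇒ p=16, q=1
i=1: a=2 ⇒ p=33, q=2
fundamental: x₁=33, y₁=2  (since 1089 − 272·4 = 1)

33 2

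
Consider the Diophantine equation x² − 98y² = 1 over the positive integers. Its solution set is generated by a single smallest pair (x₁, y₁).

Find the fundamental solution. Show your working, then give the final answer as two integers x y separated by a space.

√98 → a₀=9, period (1,8,1,18); ℓ=4 even so k=3
a_0=9:  p_0=9·1+0=9,  q_0=9·0+1=1
…
a_2=8:  p_2=8·10+9=89,  q_2=8·1+1=9
a_3=1:  p_3=1·89+10=99,  q_3=1·9+1=10
→ (99, 10).  Check: 99²=9801, 98·10²=9800, difference 1.

99 10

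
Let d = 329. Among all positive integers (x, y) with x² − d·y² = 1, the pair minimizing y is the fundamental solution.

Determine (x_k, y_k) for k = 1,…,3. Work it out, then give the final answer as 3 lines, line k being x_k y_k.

[18; 7,4,2,1,1,4,1,1,2,4,7,36] for √329; ℓ=12 ⇒ convergent index 11
a_0=18:  p_0=18·1+0=18,  q_0=18·0+1=1
…
a_9=2:  p_9=2·29366+16125=74857,  q_9=2·1619+889=4127
a_10=4:  p_10=4·74857+29366=328794,  q_10=4·4127+1619=18127
a_11=7:  p_11=7·328794+74857=2376415,  q_11=7·18127+4127=131016
→ (2376415, 131016).  Check: 2376415²=5647348252225, 329·131016²=5647348252224, difference 1.
n=2: (2376415,131016)∘(2376415,131016) = (2376415·2376415+329·131016·131016, 2376415·131016+131016·2376415) = (11294696504449,622696775280)
n=3: (11294696504449,622696775280)∘(2376415,131016) = (2376415·11294696504449+329·131016·622696775280, 2376415·622696775280+131016·11294696504449) = (53681772387237964255,2959571914453911384)

2376415 131016
11294696504449 622696775280
53681772387237964255 2959571914453911384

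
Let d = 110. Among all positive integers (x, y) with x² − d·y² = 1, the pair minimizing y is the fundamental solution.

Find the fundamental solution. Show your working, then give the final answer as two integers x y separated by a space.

21 2

√110 → a₀=10, period (2,20); ℓ=2 even so k=1
a_0=10:  p_0=10·1+0=10,  q_0=10·0+1=1
a_1=2:  p_1=2·10+1=21,  q_1=2·1+0=2
(x₁, y₁) = (21, 2);  21² − 110·2² = 1 ✓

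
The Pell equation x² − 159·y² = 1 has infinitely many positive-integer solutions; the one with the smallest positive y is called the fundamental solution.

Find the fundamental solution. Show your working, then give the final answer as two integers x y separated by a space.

d=159: √d = [12; 1,1,1,1,3,1,1,1,1,24] (ℓ=10, even), read p_9/q_9
i=0: a=12 ⇒ p=12, q=1
i=1: a=1 ⇒ p=13, q=1
i=2: a=1 ⇒ p=25, q=2
i=3: a=1 ⇒ p=38, q=3
i=4: a=1 ⇒ p=63, q=5
…
i=7: a=1 ⇒ p=517, q=41
i=8: a=1 ⇒ p=807, q=64
i=9: a=1 ⇒ p=1324, q=105
fundamental: x₁=1324, y₁=105  (since 1752976 − 159·11025 = 1)

1324 105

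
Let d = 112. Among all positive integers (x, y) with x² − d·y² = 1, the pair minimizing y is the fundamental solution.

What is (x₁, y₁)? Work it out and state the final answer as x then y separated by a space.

127 12

[10; 1,1,2,1,1,20] for √112; ℓ=6 ⇒ convergent index 5
step 0: (10, 1)  from 10·(1,0) + (0,1)
step 1: (11, 1)  from 1·(10,1) + (1,0)
step 2: (21, 2)  from 1·(11,1) + (10,1)
step 3: (53, 5)  from 2·(21,2) + (11,1)
step 4: (74, 7)  from 1·(53,5) + (21,2)
step 5: (127, 12)  from 1·(74,7) + (53,5)
fundamental: x₁=127, y₁=12  (since 16129 − 112·144 = 1)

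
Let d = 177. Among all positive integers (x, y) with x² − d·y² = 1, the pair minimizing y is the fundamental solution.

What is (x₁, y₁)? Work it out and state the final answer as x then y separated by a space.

62423 4692

d=177: √d = [13; 3,3,2,8,2,3,3,26] (ℓ=8, even), read p_7/q_7
step 0: (13, 1)  from 13·(1,0) + (0,1)
step 1: (40, 3)  from 3·(13,1) + (1,0)
step 2: (133, 10)  from 3·(40,3) + (13,1)
step 3: (306, 23)  from 2·(133,10) + (40,3)
…
step 5: (5468, 411)  from 2·(2581,194) + (306,23)
step 6: (18985, 1427)  from 3·(5468,411) + (2581,194)
step 7: (62423, 4692)  from 3·(18985,1427) + (5468,411)
fundamental: x₁=62423, y₁=4692  (since 3896630929 − 177·22014864 = 1)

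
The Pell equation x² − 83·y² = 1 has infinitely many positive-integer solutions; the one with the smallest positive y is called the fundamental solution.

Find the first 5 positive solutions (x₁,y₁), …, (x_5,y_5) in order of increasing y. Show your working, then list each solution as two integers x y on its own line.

√83 → a₀=9, period (9,18); ℓ=2 even so k=1
i=0: a=9 ⇒ p=9, q=1
i=1: a=9 ⇒ p=82, q=9
(x₁, y₁) = (82, 9);  82² − 83·9² = 1 ✓
n=2: (82,9)∘(82,9) = (82·82+83·9·9, 82·9+9·82) = (13447,1476)
n=3: (13447,1476)∘(82,9) = (82·13447+83·9·1476, 82·1476+9·13447) = (2205226,242055)
n=4: (2205226,242055)∘(82,9) = (82·2205226+83·9·242055, 82·242055+9·2205226) = (361643617,39695544)
n=5: (361643617,39695544)∘(82,9) = (82·361643617+83·9·39695544, 82·39695544+9·361643617) = (59307347962,6509827161)

82 9
13447 1476
2205226 242055
361643617 39695544
59307347962 6509827161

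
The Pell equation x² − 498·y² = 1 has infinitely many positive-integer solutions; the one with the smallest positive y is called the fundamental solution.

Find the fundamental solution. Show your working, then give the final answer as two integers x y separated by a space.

√498 → a₀=22, period (3,6,22,6,3,44); ℓ=6 even so k=5
a_0=22:  p_0=22·1+0=22,  q_0=22·0+1=1
a_1=3:  p_1=3·22+1=67,  q_1=3·1+0=3
a_2=6:  p_2=6·67+22=424,  q_2=6·3+1=19
…
a_4=6:  p_4=6·9395+424=56794,  q_4=6·421+19=2545
a_5=3:  p_5=3·56794+9395=179777,  q_5=3·2545+421=8056
(x₁, y₁) = (179777, 8056);  179777² − 498·8056² = 1 ✓

179777 8056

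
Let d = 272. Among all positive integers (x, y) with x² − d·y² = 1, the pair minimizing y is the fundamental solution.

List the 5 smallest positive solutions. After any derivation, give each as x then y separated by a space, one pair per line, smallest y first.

33 2
2177 132
143649 8710
9478657 574728
625447713 37923338

√272 → a₀=16, period (2,32); ℓ=2 even so k=1
a_0=16:  p_0=16·1+0=16,  q_0=16·0+1=1
a_1=2:  p_1=2·16+1=33,  q_1=2·1+0=2
→ (33, 2).  Check: 33²=1089, 272·2²=1088, difference 1.
(x_2, y_2) = (33·33 + 272·2·2, 33·2 + 2·33) = (2177, 132)
(x_3, y_3) = (33·2177 + 272·2·132, 33·132 + 2·2177) = (143649, 8710)
(x_4, y_4) = (33·143649 + 272·2·8710, 33·8710 + 2·143649) = (9478657, 574728)
(x_5, y_5) = (33·9478657 + 272·2·574728, 33·574728 + 2·9478657) = (625447713, 37923338)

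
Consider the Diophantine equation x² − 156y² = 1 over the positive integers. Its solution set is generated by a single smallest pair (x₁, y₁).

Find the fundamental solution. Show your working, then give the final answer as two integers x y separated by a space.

25 2

d=156: √d = [12; 2,24] (ℓ=2, even), read p_1/q_1
a_0=12:  p_0=12·1+0=12,  q_0=12·0+1=1
a_1=2:  p_1=2·12+1=25,  q_1=2·1+0=2
(x₁, y₁) = (25, 2);  25² − 156·2² = 1 ✓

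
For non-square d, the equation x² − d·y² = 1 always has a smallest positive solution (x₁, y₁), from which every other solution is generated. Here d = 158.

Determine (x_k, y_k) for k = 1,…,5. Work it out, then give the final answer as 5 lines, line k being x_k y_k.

d=158: √d = [12; 1,1,3,12,3,1,1,24] (ℓ=8, even), read p_7/q_7
i=0: a=12 ⇒ p=12, q=1
i=1: a=1 ⇒ p=13, q=1
i=2: a=1 ⇒ p=25, q=2
i=3: a=3 ⇒ p=88, q=7
i=4: a=12 ⇒ p=1081, q=86
…
i=6: a=1 ⇒ p=4412, q=351
i=7: a=1 ⇒ p=7743, q=616
(x₁, y₁) = (7743, 616);  7743² − 158·616² = 1 ✓
k=2:  x_2 = 7743·7743+158·616·616 = 119908097,  y_2 = 7743·616+616·7743 = 9539376
k=3:  x_3 = 7743·119908097+158·616·9539376 = 1856896782399,  y_3 = 7743·9539376+616·119908097 = 147726776120
k=4:  x_4 = 7743·1856896782399+158·616·147726776120 = 28755903452322817,  y_4 = 7743·147726776120+616·1856896782399 = 2287696845454944
k=5:  x_5 = 7743·28755903452322817+158·616·2287696845454944 = 445313919005774361663,  y_5 = 7743·2287696845454944+616·28755903452322817 = 35427273200988486664

7743 616
119908097 9539376
1856896782399 147726776120
28755903452322817 2287696845454944
445313919005774361663 35427273200988486664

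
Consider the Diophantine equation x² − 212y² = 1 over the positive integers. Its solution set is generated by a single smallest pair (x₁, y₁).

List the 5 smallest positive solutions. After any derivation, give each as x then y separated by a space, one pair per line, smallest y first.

√212 = [14; 1,1,3,1,1,…,1,1,28, …], period ℓ=14 (even) → k=13
k=0  a_k=14  p_k/q_k = 14/1
…
k=2  a_k=1  p_k/q_k = 29/2
…
k=4  a_k=1  p_k/q_k = 131/9
…
k=6  a_k=1  p_k/q_k = 364/25
k=7  a_k=6  p_k/q_k = 2417/166
…
k=10  a_k=1  p_k/q_k = 7979/548
…
k=12  a_k=1  p_k/q_k = 37114/2549
k=13  a_k=1  p_k/q_k = 66249/4550
→ (66249, 4550).  Check: 66249²=4388930001, 212·4550²=4388930000, difference 1.
(x_2, y_2) = (66249·66249 + 212·4550·4550, 66249·4550 + 4550·66249) = (8777860001, 602865900)
(x_3, y_3) = (66249·8777860001 + 212·4550·602865900, 66249·602865900 + 4550·8777860001) = (1163048894346249, 79878526013650)
(x_4, y_4) = (66249·1163048894346249 + 212·4550·79878526013650, 66249·79878526013650 + 4550·1163048894346249) = (154101652394311440001, 10583744939153731800)
(x_5, y_5) = (66249·154101652394311440001 + 212·4550·10583744939153731800, 66249·10583744939153731800 + 4550·154101652394311440001) = (20418160737778428282906249, 1402325036868112630022750)

66249 4550
8777860001 602865900
1163048894346249 79878526013650
154101652394311440001 10583744939153731800
20418160737778428282906249 1402325036868112630022750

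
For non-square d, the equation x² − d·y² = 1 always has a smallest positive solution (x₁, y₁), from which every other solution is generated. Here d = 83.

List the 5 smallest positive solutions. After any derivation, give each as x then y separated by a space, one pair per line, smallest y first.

[9; 9,18] for √83; ℓ=2 ⇒ convergent index 1
i=0: a=9 ⇒ p=9, q=1
i=1: a=9 ⇒ p=82, q=9
→ (82, 9).  Check: 82²=6724, 83·9²=6723, difference 1.
n=2: (82,9)∘(82,9) = (82·82+83·9·9, 82·9+9·82) = (13447,1476)
n=3: (13447,1476)∘(82,9) = (82·13447+83·9·1476, 82·1476+9·13447) = (2205226,242055)
n=4: (2205226,242055)∘(82,9) = (82·2205226+83·9·242055, 82·242055+9·2205226) = (361643617,39695544)
n=5: (361643617,39695544)∘(82,9) = (82·361643617+83·9·39695544, 82·39695544+9·361643617) = (59307347962,6509827161)

82 9
13447 1476
2205226 242055
361643617 39695544
59307347962 6509827161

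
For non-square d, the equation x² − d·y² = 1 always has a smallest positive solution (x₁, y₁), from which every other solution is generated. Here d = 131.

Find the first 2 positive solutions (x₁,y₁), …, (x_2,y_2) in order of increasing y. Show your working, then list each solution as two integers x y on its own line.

√131 → a₀=11, period (2,4,11,4,2,22); ℓ=6 even so k=5
k=0  a_k=11  p_k/q_k = 11/1
k=1  a_k=2  p_k/q_k = 23/2
k=2  a_k=4  p_k/q_k = 103/9
…
k=4  a_k=4  p_k/q_k = 4727/413
k=5  a_k=2  p_k/q_k = 10610/927
(x₁, y₁) = (10610, 927);  10610² − 131·927² = 1 ✓
k=2:  x_2 = 10610·10610+131·927·927 = 225144199,  y_2 = 10610·927+927·10610 = 19670940

10610 927
225144199 19670940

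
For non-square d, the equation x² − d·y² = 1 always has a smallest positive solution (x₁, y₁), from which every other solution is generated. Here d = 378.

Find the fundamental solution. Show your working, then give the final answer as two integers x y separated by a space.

8749 450

d=378: √d = [19; 2,3,1,4,1,3,2,38] (ℓ=8, even), read p_7/q_7
i=0: a=19 ⇒ p=19, q=1
…
i=2: a=3 ⇒ p=136, q=7
i=3: a=1 ⇒ p=175, q=9
…
i=6: a=3 ⇒ p=3869, q=199
i=7: a=2 ⇒ p=8749, q=450
fundamental: x₁=8749, y₁=450  (since 76545001 − 378·202500 = 1)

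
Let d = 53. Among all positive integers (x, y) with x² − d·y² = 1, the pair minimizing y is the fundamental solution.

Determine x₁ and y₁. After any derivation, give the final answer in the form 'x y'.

66249 9100

[7; 3,1,1,3,14] for √53; ℓ=5 ⇒ convergent index 9
k=0  a_k=7  p_k/q_k = 7/1
…
k=8  a_k=1  p_k/q_k = 18557/2549
k=9  a_k=3  p_k/q_k = 66249/9100
fundamental: x₁=66249, y₁=9100  (since 4388930001 − 53·82810000 = 1)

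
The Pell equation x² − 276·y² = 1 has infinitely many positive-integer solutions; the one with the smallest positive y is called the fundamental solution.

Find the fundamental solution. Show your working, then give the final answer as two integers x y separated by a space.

√276 → a₀=16, period (1,1,1,1,2,2,2,1,1,1,1,32); ℓ=12 even so k=11
k=0  a_k=16  p_k/q_k = 16/1
k=1  a_k=1  p_k/q_k = 17/1
k=2  a_k=1  p_k/q_k = 33/2
…
k=6  a_k=2  p_k/q_k = 515/31
…
k=9  a_k=1  p_k/q_k = 3007/181
k=10  a_k=1  p_k/q_k = 4768/287
k=11  a_k=1  p_k/q_k = 7775/468
(x₁, y₁) = (7775, 468);  7775² − 276·468² = 1 ✓

7775 468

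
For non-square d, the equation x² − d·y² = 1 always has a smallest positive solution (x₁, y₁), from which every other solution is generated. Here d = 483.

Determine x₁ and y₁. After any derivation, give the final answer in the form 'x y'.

d=483: √d = [21; 1,42] (ℓ=2, even), read p_1/q_1
step 0: (21, 1)  from 21·(1,0) + (0,1)
step 1: (22, 1)  from 1·(21,1) + (1,0)
(x₁, y₁) = (22, 1);  22² − 483·1² = 1 ✓

22 1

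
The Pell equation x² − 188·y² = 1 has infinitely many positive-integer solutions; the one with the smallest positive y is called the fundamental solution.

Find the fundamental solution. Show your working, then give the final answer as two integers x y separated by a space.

4607 336

√188 = [13; 1,2,2,6,2,2,1,26, …], period ℓ=8 (even) → k=7
i=0: a=13 ⇒ p=13, q=1
…
i=2: a=2 ⇒ p=41, q=3
i=3: a=2 ⇒ p=96, q=7
…
i=6: a=2 ⇒ p=3277, q=239
i=7: a=1 ⇒ p=4607, q=336
→ (4607, 336).  Check: 4607²=21224449, 188·336²=21224448, difference 1.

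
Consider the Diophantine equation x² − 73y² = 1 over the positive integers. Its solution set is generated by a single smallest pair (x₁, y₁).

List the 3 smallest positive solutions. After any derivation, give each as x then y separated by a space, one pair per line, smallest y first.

d=73: √d = [8; 1,1,5,5,1,1,16] (ℓ=7, odd), read p_13/q_13
k=0  a_k=8  p_k/q_k = 8/1
…
k=2  a_k=1  p_k/q_k = 17/2
…
k=7  a_k=16  p_k/q_k = 17669/2068
…
k=11  a_k=5  p_k/q_k = 1040241/121751
k=12  a_k=1  p_k/q_k = 1241008/145249
k=13  a_k=1  p_k/q_k = 2281249/267000
(x₁, y₁) = (2281249, 267000);  2281249² − 73·267000² = 1 ✓
n=2: (2281249,267000)∘(2281249,267000) = (2281249·2281249+73·267000·267000, 2281249·267000+267000·2281249) = (10408194000001,1218186966000)
n=3: (10408194000001,1218186966000)∘(2281249,267000) = (2281249·10408194000001+73·267000·1218186966000, 2281249·1218186966000+267000·10408194000001) = (47487364308614281249,5557975596000801000)

2281249 267000
10408194000001 1218186966000
47487364308614281249 5557975596000801000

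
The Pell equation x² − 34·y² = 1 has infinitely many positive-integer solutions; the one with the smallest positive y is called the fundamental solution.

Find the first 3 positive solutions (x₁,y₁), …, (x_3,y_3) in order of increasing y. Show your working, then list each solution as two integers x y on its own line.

√34 → a₀=5, period (1,4,1,10); ℓ=4 even so k=3
i=0: a=5 ⇒ p=5, q=1
…
i=2: a=4 ⇒ p=29, q=5
i=3: a=1 ⇒ p=35, q=6
→ (35, 6).  Check: 35²=1225, 34·6²=1224, difference 1.
(x_2, y_2) = (35·35 + 34·6·6, 35·6 + 6·35) = (2449, 420)
(x_3, y_3) = (35·2449 + 34·6·420, 35·420 + 6·2449) = (171395, 29394)

35 6
2449 420
171395 29394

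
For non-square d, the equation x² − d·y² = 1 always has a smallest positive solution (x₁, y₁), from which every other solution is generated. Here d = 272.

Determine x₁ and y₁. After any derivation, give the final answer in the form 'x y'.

33 2

√272 = [16; 2,32, …], period ℓ=2 (even) → k=1
step 0: (16, 1)  from 16·(1,0) + (0,1)
step 1: (33, 2)  from 2·(16,1) + (1,0)
(x₁, y₁) = (33, 2);  33² − 272·2² = 1 ✓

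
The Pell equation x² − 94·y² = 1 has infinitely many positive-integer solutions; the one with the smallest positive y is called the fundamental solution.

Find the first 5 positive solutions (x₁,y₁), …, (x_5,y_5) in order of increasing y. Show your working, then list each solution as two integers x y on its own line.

[9; 1,2,3,1,1,…,2,1,18] for √94; ℓ=16 ⇒ convergent index 15
step 0: (9, 1)  from 9·(1,0) + (0,1)
…
step 2: (29, 3)  from 2·(10,1) + (9,1)
…
step 4: (126, 13)  from 1·(97,10) + (29,3)
…
step 14: (1490361, 153719)  from 2·(652934,67345) + (184493,19029)
step 15: (2143295, 221064)  from 1·(1490361,153719) + (652934,67345)
(x₁, y₁) = (2143295, 221064);  2143295² − 94·221064² = 1 ✓
n=2: (2143295,221064)∘(2143295,221064) = (2143295·2143295+94·221064·221064, 2143295·221064+221064·2143295) = (9187426914049,947610731760)
n=3: (9187426914049,947610731760)∘(2143295,221064) = (2143295·9187426914049+94·221064·947610731760, 2143295·947610731760+221064·9187426914049) = (39382732335491159615,4062018686654877336)
n=4: (39382732335491159615,4062018686654877336)∘(2143295,221064) = (2143295·39382732335491159615+94·221064·4062018686654877336, 2143295·4062018686654877336+221064·39382732335491159615) = (168817626601983862467148801,17412208682026983028992480)
n=5: (168817626601983862467148801,17412208682026983028992480)∘(2143295,221064) = (2143295·168817626601983862467148801+94·221064·17412208682026983028992480, 2143295·17412208682026983028992480+221064·168817626601983862467148801) = (723651950015758622280719887718975,74638999614285983163562219965864)

2143295 221064
9187426914049 947610731760
39382732335491159615 4062018686654877336
168817626601983862467148801 17412208682026983028992480
723651950015758622280719887718975 74638999614285983163562219965864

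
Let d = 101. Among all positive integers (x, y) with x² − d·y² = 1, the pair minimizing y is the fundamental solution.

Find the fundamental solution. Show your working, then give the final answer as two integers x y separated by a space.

201 20

√101 → a₀=10, period (20); ℓ=1 odd so k=1
a_0=10:  p_0=10·1+0=10,  q_0=10·0+1=1
a_1=20:  p_1=20·10+1=201,  q_1=20·1+0=20
(x₁, y₁) = (201, 20);  201² − 101·20² = 1 ✓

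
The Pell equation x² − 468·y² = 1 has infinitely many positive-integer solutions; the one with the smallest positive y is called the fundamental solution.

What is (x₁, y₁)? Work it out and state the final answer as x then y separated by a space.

d=468: √d = [21; 1,1,1,2,1,1,1,42] (ℓ=8, even), read p_7/q_7
i=0: a=21 ⇒ p=21, q=1
i=1: a=1 ⇒ p=22, q=1
…
i=3: a=1 ⇒ p=65, q=3
i=4: a=2 ⇒ p=173, q=8
…
i=6: a=1 ⇒ p=411, q=19
i=7: a=1 ⇒ p=649, q=30
fundamental: x₁=649, y₁=30  (since 421201 − 468·900 = 1)

649 30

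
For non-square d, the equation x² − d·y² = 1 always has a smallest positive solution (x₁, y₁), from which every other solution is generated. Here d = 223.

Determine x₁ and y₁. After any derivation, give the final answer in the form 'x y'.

√223 = [14; 1,13,1,28, …], period ℓ=4 (even) → k=3
i=0: a=14 ⇒ p=14, q=1
i=1: a=1 ⇒ p=15, q=1
i=2: a=13 ⇒ p=209, q=14
i=3: a=1 ⇒ p=224, q=15
fundamental: x₁=224, y₁=15  (since 50176 − 223·225 = 1)

224 15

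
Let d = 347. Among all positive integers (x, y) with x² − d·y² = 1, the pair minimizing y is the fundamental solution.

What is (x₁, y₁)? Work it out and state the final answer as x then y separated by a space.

641602 34443

d=347: √d = [18; 1,1,1,2,4,…,1,1,36] (ℓ=14, even), read p_13/q_13
a_0=18:  p_0=18·1+0=18,  q_0=18·0+1=1
a_1=1:  p_1=1·18+1=19,  q_1=1·1+0=1
a_2=1:  p_2=1·19+18=37,  q_2=1·1+1=2
…
a_4=2:  p_4=2·56+37=149,  q_4=2·3+2=8
a_5=4:  p_5=4·149+56=652,  q_5=4·8+3=35
a_6=1:  p_6=1·652+149=801,  q_6=1·35+8=43
a_7=17:  p_7=17·801+652=14269,  q_7=17·43+35=766
…
a_9=4:  p_9=4·15070+14269=74549,  q_9=4·809+766=4002
a_10=2:  p_10=2·74549+15070=164168,  q_10=2·4002+809=8813
…
a_12=1:  p_12=1·238717+164168=402885,  q_12=1·12815+8813=21628
a_13=1:  p_13=1·402885+238717=641602,  q_13=1·21628+12815=34443
→ (641602, 34443).  Check: 641602²=411653126404, 347·34443²=411653126403, difference 1.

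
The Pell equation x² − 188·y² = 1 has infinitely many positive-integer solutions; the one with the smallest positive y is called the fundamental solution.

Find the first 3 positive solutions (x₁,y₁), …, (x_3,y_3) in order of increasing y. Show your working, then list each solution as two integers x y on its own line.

4607 336
42448897 3095904
391124132351 28525659120

√188 → a₀=13, period (1,2,2,6,2,2,1,26); ℓ=8 even so k=7
a_0=13:  p_0=13·1+0=13,  q_0=13·0+1=1
…
a_4=6:  p_4=6·96+41=617,  q_4=6·7+3=45
…
a_6=2:  p_6=2·1330+617=3277,  q_6=2·97+45=239
a_7=1:  p_7=1·3277+1330=4607,  q_7=1·239+97=336
fundamental: x₁=4607, y₁=336  (since 21224449 − 188·112896 = 1)
(4607+336√188)^2 = 42448897 + 3095904√188
(4607+336√188)^3 = 391124132351 + 28525659120√188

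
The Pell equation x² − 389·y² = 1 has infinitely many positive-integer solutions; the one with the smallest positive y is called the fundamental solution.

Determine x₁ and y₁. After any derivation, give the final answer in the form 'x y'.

3287049 166660

√389 → a₀=19, period (1,2,1,1,1,1,2,1,38); ℓ=9 odd so k=17
k=0  a_k=19  p_k/q_k = 19/1
k=1  a_k=1  p_k/q_k = 20/1
…
k=5  a_k=1  p_k/q_k = 217/11
k=6  a_k=1  p_k/q_k = 355/18
…
k=10  a_k=1  p_k/q_k = 50925/2582
…
k=12  a_k=1  p_k/q_k = 202418/10263
…
k=14  a_k=1  p_k/q_k = 556329/28207
k=15  a_k=1  p_k/q_k = 910240/46151
k=16  a_k=2  p_k/q_k = 2376809/120509
k=17  a_k=1  p_k/q_k = 3287049/166660
→ (3287049, 166660).  Check: 3287049²=10804691128401, 389·166660²=10804691128400, difference 1.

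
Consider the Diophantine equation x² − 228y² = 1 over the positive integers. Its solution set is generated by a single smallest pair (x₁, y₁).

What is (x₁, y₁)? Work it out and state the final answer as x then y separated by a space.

√228 → a₀=15, period (10,30); ℓ=2 even so k=1
a_0=15:  p_0=15·1+0=15,  q_0=15·0+1=1
a_1=10:  p_1=10·15+1=151,  q_1=10·1+0=10
fundamental: x₁=151, y₁=10  (since 22801 − 228·100 = 1)

151 10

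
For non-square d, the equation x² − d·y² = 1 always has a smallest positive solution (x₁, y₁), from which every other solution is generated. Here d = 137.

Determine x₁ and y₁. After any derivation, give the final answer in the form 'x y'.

[11; 1,2,2,1,1,2,2,1,22] for √137; ℓ=9 ⇒ convergent index 17
k=0  a_k=11  p_k/q_k = 11/1
k=1  a_k=1  p_k/q_k = 12/1
…
k=4  a_k=1  p_k/q_k = 117/10
k=5  a_k=1  p_k/q_k = 199/17
…
k=10  a_k=1  p_k/q_k = 41341/3532
k=11  a_k=2  p_k/q_k = 122279/10447
…
k=15  a_k=2  p_k/q_k = 1796332/153471
k=16  a_k=2  p_k/q_k = 4286741/366241
k=17  a_k=1  p_k/q_k = 6083073/519712
→ (6083073, 519712).  Check: 6083073²=37003777123329, 137·519712²=37003777123328, difference 1.

6083073 519712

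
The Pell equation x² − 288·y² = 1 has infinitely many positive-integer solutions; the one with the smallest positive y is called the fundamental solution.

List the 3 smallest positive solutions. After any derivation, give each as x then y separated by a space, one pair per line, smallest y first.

√288 = [16; 1,32, …], period ℓ=2 (even) → k=1
a_0=16:  p_0=16·1+0=16,  q_0=16·0+1=1
a_1=1:  p_1=1·16+1=17,  q_1=1·1+0=1
fundamental: x₁=17, y₁=1  (since 289 − 288·1 = 1)
k=2:  x_2 = 17·17+288·1·1 = 577,  y_2 = 17·1+1·17 = 34
k=3:  x_3 = 17·577+288·1·34 = 19601,  y_3 = 17·34+1·577 = 1155

17 1
577 34
19601 1155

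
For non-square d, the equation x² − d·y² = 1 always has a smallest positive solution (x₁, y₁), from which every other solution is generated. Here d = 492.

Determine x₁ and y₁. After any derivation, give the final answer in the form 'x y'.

29767 1342

d=492: √d = [22; 5,1,1,10,1,1,5,44] (ℓ=8, even), read p_7/q_7
k=0  a_k=22  p_k/q_k = 22/1
k=1  a_k=5  p_k/q_k = 111/5
…
k=3  a_k=1  p_k/q_k = 244/11
k=4  a_k=10  p_k/q_k = 2573/116
…
k=6  a_k=1  p_k/q_k = 5390/243
k=7  a_k=5  p_k/q_k = 29767/1342
fundamental: x₁=29767, y₁=1342  (since 886074289 − 492·1800964 = 1)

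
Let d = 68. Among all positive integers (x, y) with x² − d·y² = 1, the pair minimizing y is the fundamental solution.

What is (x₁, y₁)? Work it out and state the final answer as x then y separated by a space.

33 4

√68 = [8; 4,16, …], period ℓ=2 (even) → k=1
a_0=8:  p_0=8·1+0=8,  q_0=8·0+1=1
a_1=4:  p_1=4·8+1=33,  q_1=4·1+0=4
fundamental: x₁=33, y₁=4  (since 1089 − 68·16 = 1)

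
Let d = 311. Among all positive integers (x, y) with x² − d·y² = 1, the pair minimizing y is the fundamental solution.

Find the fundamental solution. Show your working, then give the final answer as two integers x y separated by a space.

√311 → a₀=17, period (1,1,1,2,1,…,1,1,34); ℓ=16 even so k=15
a_0=17:  p_0=17·1+0=17,  q_0=17·0+1=1
…
a_2=1:  p_2=1·18+17=35,  q_2=1·1+1=2
…
a_5=1:  p_5=1·141+53=194,  q_5=1·8+3=11
…
a_8=17:  p_8=17·4109+1305=71158,  q_8=17·233+74=4035
…
a_14=1:  p_14=1·6159373+4565134=10724507,  q_14=1·349266+258865=608131
a_15=1:  p_15=1·10724507+6159373=16883880,  q_15=1·608131+349266=957397
→ (16883880, 957397).  Check: 16883880²=285065403854400, 311·957397²=285065403854399, difference 1.

16883880 957397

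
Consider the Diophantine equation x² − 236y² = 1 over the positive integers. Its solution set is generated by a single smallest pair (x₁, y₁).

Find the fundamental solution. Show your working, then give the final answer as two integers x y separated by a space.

√236 → a₀=15, period (2,1,3,5,1,6,1,5,3,1,2,30); ℓ=12 even so k=11
k=0  a_k=15  p_k/q_k = 15/1
k=1  a_k=2  p_k/q_k = 31/2
k=2  a_k=1  p_k/q_k = 46/3
…
k=5  a_k=1  p_k/q_k = 1060/69
k=6  a_k=6  p_k/q_k = 7251/472
k=7  a_k=1  p_k/q_k = 8311/541
k=8  a_k=5  p_k/q_k = 48806/3177
…
k=10  a_k=1  p_k/q_k = 203535/13249
k=11  a_k=2  p_k/q_k = 561799/36570
(x₁, y₁) = (561799, 36570);  561799² − 236·36570² = 1 ✓

561799 36570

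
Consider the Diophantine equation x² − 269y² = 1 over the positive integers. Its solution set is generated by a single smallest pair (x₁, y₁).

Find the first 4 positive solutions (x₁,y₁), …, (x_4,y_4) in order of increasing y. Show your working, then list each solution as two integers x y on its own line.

13449 820
361751201 22056360
9730383791049 593271970460
261727862849884801 15957829439376720

√269 = [16; 2,2,32, …], period ℓ=3 (odd) → k=5
step 0: (16, 1)  from 16·(1,0) + (0,1)
…
step 4: (5396, 329)  from 2·(2657,162) + (82,5)
step 5: (13449, 820)  from 2·(5396,329) + (2657,162)
→ (13449, 820).  Check: 13449²=180875601, 269·820²=180875600, difference 1.
k=2:  x_2 = 13449·13449+269·820·820 = 361751201,  y_2 = 13449·820+820·13449 = 22056360
k=3:  x_3 = 13449·361751201+269·820·22056360 = 9730383791049,  y_3 = 13449·22056360+820·361751201 = 593271970460
k=4:  x_4 = 13449·9730383791049+269·820·593271970460 = 261727862849884801,  y_4 = 13449·593271970460+820·9730383791049 = 15957829439376720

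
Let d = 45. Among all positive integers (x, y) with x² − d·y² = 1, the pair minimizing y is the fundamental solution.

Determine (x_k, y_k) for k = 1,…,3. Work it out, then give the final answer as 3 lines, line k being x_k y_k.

√45 = [6; 1,2,2,2,1,12, …], period ℓ=6 (even) → k=5
a_0=6:  p_0=6·1+0=6,  q_0=6·0+1=1
a_1=1:  p_1=1·6+1=7,  q_1=1·1+0=1
a_2=2:  p_2=2·7+6=20,  q_2=2·1+1=3
…
a_4=2:  p_4=2·47+20=114,  q_4=2·7+3=17
a_5=1:  p_5=1·114+47=161,  q_5=1·17+7=24
fundamental: x₁=161, y₁=24  (since 25921 − 45·576 = 1)
(x_2, y_2) = (161·161 + 45·24·24, 161·24 + 24·161) = (51841, 7728)
(x_3, y_3) = (161·51841 + 45·24·7728, 161·7728 + 24·51841) = (16692641, 2488392)

161 24
51841 7728
16692641 2488392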